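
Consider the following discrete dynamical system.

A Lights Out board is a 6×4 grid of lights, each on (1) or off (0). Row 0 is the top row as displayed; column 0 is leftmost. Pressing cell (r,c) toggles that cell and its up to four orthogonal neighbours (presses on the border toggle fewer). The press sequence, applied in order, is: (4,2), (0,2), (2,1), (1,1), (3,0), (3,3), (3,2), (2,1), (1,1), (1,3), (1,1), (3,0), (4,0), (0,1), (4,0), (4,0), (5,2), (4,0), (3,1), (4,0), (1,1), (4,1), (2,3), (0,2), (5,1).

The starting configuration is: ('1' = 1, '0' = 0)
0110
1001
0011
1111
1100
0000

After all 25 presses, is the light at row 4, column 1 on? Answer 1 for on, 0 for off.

0

k=0  0110
1001
0011
1111
1100
0000
k=1  0110
1001
0011
1101
1011
0010
k=2  0001
1011
0011
1101
1011
0010
k=3  0001
1111
1101
1001
1011
0010
k=4  0101
0001
1001
1001
1011
0010
k=5  0101
0001
0001
0101
0011
0010
k=6  0101
0001
0000
0110
0010
0010
k=7  0101
0001
0010
0001
0000
0010
k=8  0101
0101
1100
0101
0000
0010
k=9  0001
1011
1000
0101
0000
0010
k=10  0000
1000
1001
0101
0000
0010
k=11  0100
0110
1101
0101
0000
0010
k=12  0100
0110
0101
1001
1000
0010
k=13  0100
0110
0101
0001
0100
1010
k=14  1010
0010
0101
0001
0100
1010
k=15  1010
0010
0101
1001
1000
0010
k=16  1010
0010
0101
0001
0100
1010
k=17  1010
0010
0101
0001
0110
1101
k=18  1010
0010
0101
1001
1010
0101
k=19  1010
0010
0001
0111
1110
0101
k=20  1010
0010
0001
1111
0010
1101
k=21  1110
1100
0101
1111
0010
1101
k=22  1110
1100
0101
1011
1100
1001
k=23  1110
1101
0110
1010
1100
1001
k=24  1001
1111
0110
1010
1100
1001
k=25  1001
1111
0110
1010
1000
0111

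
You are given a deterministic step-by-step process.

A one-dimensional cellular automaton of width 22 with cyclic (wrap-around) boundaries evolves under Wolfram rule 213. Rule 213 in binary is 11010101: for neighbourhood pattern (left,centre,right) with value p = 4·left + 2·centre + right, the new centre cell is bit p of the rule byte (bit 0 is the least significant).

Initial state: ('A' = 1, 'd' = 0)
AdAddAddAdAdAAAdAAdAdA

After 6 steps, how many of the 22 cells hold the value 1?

k=0  AdAddAddAdAdAAAdAAdAdA
k=1  AdAAdAAdAdAddAAddAdAdd
k=2  AddAddAdAdAAddAAdAdAAd
k=3  AAdAAdAdAddAAddAdAddAd
k=4  dAddAdAdAAddAAdAdAAdAd
k=5  dAAdAdAddAAddAdAddAdAA
k=6  ddAdAdAAddAAdAdAAdAddA

11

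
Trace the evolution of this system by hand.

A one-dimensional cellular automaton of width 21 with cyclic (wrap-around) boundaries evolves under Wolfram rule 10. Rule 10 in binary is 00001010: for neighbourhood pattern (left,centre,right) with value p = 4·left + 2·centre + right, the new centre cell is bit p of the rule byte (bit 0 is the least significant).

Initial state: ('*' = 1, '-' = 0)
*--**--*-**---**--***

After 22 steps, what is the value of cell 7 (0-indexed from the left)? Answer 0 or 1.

0

gen 0: *--**--*-**---**--***
gen 1: --**--*--*---**--**--
gen 2: -**--*--*---**--**---
gen 3: **--*--*---**--**----
gen 4: *--*--*---**--**----*
gen 5: --*--*---**--**----**
gen 6: -*--*---**--**----**-
gen 7: *--*---**--**----**--
gen 8: --*---**--**----**--*
gen 9: -*---**--**----**--*-
gen 10: *---**--**----**--*--
gen 11: ---**--**----**--*--*
gen 12: --**--**----**--*--*-
gen 13: -**--**----**--*--*--
gen 14: **--**----**--*--*---
gen 15: *--**----**--*--*---*
gen 16: --**----**--*--*---**
gen 17: -**----**--*--*---**-
gen 18: **----**--*--*---**--
gen 19: *----**--*--*---**--*
gen 20: ----**--*--*---**--**
gen 21: ---**--*--*---**--**-
gen 22: --**--*--*---**--**--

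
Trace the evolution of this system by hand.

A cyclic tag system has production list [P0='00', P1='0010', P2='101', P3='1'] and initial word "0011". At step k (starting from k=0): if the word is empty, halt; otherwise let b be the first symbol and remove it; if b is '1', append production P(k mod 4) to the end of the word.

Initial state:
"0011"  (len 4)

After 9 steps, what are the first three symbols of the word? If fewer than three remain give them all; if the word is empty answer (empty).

0) "0011"  (len 4)
1) "011"  (len 3)
2) "11"  (len 2)
3) "1101"  (len 4)
4) "1011"  (len 4)
5) "01100"  (len 5)
6) "1100"  (len 4)
7) "100101"  (len 6)
8) "001011"  (len 6)
9) "01011"  (len 5)

010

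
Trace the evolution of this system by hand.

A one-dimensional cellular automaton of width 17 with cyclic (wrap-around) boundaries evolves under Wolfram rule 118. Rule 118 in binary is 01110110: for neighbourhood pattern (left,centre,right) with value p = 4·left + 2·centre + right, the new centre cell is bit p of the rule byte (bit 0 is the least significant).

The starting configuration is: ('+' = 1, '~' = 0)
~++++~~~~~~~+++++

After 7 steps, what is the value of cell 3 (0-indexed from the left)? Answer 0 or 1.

0) ~++++~~~~~~~+++++
1) +~~~++~~~~~+~~~~+
2) ++~+~++~~~+++~~+~
3) ~++++~++~+~~+++++
4) +~~~++~+++++~~~~+
5) ++~+~++~~~~++~~+~
6) ~++++~++~~+~+++++
7) +~~~++~+++++~~~~+

0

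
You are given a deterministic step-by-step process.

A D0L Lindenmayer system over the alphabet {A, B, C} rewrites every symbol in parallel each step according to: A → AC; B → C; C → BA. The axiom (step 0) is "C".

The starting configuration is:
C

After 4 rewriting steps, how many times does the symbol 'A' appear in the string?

[0] C
[1] BA
[2] CAC
[3] BAACBA
[4] CACACBACAC

4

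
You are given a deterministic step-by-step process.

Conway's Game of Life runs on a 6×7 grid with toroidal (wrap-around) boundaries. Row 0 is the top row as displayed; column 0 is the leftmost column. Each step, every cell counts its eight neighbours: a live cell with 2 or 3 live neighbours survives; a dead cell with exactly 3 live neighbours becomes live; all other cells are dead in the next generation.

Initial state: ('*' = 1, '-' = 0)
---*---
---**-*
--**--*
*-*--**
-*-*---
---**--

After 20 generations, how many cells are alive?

k=0  ---*---
---**-*
--**--*
*-*--**
-*-*---
---**--
k=1  --*--*-
----**-
-**----
*---***
**-*-**
---**--
k=2  -----*-
-*****-
**-*---
---**--
-***---
**-*---
k=3  *----**
**-*-**
**---*-
*---*--
**-----
**-**--
k=4  ---*---
--*----
--*--*-
-------
--***-*
--*-**-
k=5  --***--
--**---
-------
--*-**-
--*-*--
--*--*-
k=6  -*--*--
--*-*--
--*-*--
----**-
-**-*--
-**--*-
k=7  -*--**-
-**-**-
----*--
-**-**-
-**-*--
*---**-
k=8  ***----
-**----
-------
-**-**-
*-*---*
*-*---*
k=9  ---*--*
*-*----
---*---
****-**
--*----
--**---
k=10  -*-*---
--**---
---**--
**-**-*
*---*-*
--**---
k=11  -*--*--
-------
**---*-
-**---*
----*-*
*****--
k=12  **--*--
**-----
***---*
-**---*
----*-*
***-*--
k=13  ---*--*
-------
------*
--**--*
------*
--*-*-*
k=14  ---*-*-
-------
-------
*----**
*-*---*
*--*--*
k=15  ----*-*
-------
------*
**---*-
-------
******-
k=16  ***-*-*
-----*-
*-----*
*-----*
---*-*-
*******
k=17  -------
-----*-
*----*-
*----*-
---*---
-------
k=18  -------
------*
----**-
----*--
-------
-------
k=19  -------
-----*-
----**-
----**-
-------
-------
k=20  -------
----**-
------*
----**-
-------
-------

5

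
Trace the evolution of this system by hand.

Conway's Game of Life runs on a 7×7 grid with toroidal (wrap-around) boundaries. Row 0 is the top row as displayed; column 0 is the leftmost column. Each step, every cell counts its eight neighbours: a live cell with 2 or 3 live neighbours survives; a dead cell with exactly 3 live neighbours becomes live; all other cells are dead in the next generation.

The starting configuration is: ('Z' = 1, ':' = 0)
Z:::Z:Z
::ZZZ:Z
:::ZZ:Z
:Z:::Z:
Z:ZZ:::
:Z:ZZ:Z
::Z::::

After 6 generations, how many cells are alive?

6

gen 0: Z:::Z:Z
::ZZZ:Z
:::ZZ:Z
:Z:::Z:
Z:ZZ:::
:Z:ZZ:Z
::Z::::
gen 1: ZZZ:Z:Z
::Z:::Z
Z:::::Z
ZZ:::ZZ
Z::Z:ZZ
ZZ::Z::
:ZZ:Z:Z
gen 2: ::::::Z
::ZZ:::
:::::::
:Z::Z::
::Z::::
::::Z::
::::Z:Z
gen 3: :::Z:Z:
:::::::
::ZZ:::
:::::::
:::Z:::
:::Z:Z:
:::::::
gen 4: :::::::
::ZZZ::
:::::::
::ZZ:::
::::Z::
::::Z::
:::::::
gen 5: :::Z:::
:::Z:::
::::Z::
:::Z:::
::::Z::
:::::::
:::::::
gen 6: :::::::
:::ZZ::
:::ZZ::
:::ZZ::
:::::::
:::::::
:::::::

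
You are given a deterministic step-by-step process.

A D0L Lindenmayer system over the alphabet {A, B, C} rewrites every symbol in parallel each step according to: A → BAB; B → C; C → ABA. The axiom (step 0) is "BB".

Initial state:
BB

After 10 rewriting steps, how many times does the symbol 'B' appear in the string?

1106

step 0: BB
step 1: CC
step 2: ABAABA
step 3: BABCBABBABCBAB
step 4: CBABCABACBABCCBABCABACBABC
step 5: ABACBABCABABABCBABABACBABCABAABACBABCABABABCBABABACBABCABA
step 6: BABCBABABACBABCABABABCBABCBABCABACBABCBABCBABABACBABCABABA…ABABACBABCABABABCBABCBABCABACBABCBABCBABABACBABCABABABCBAB  (len 126)
step 7: CBABCABACBABCBABCBABABACBABCABABABCBABCBABCABACBABCABACBAB…BABCABACBABCABACBABCBABCBABABACBABCABABABCBABCBABCABACBABC  (len 262)
step 8: ABACBABCABABABCBABABACBABCABACBABCABACBABCBABCBABABACBABCA…ACBABCABABABCBABCBABCABACBABCABACBABCABABABCBABABACBABCABA  (len 562)
step 9: BABCBABABACBABCABABABCBABCBABCABACBABCBABCBABABACBABCABABA…ABABACBABCABABABCBABCBABCABACBABCBABCBABABACBABCABABABCBAB  (len 1202)
step 10: CBABCABACBABCBABCBABABACBABCABABABCBABCBABCABACBABCABACBAB…BABCABACBABCABACBABCBABCBABABACBABCABABABCBABCBABCABACBABC  (len 2550)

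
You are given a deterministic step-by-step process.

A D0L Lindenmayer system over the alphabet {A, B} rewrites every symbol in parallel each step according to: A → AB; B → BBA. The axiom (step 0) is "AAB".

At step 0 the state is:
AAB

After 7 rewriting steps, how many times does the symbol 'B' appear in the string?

t=0: AAB
t=1: ABABBBA
t=2: ABBBAABBBABBABBAAB
t=3: ABBBABBABBAABABBBABBABBAABBBABBAABBBABBAABABBBA
t=4: ABBBABBABBAABBBABBAABBBABBAABABBBAABBBABBABBAABBBABBAABBBA…BBABBABBAABBBABBAABABBBABBABBAABBBABBAABABBBAABBBABBABBAAB  (len 123)
t=5: ABBBABBABBAABBBABBAABBBABBAABABBBABBABBAABBBABBAABABBBABBA…ABBAABABBBAABBBABBABBAABABBBABBABBAABBBABBAABBBABBAABABBBA  (len 322)
t=6: ABBBABBABBAABBBABBAABBBABBAABABBBABBABBAABBBABBAABABBBABBA…BBABBABBAABBBABBAABABBBABBABBAABBBABBAABABBBAABBBABBABBAAB  (len 843)
t=7: ABBBABBABBAABBBABBAABBBABBAABABBBABBABBAABBBABBAABABBBABBA…ABBAABABBBAABBBABBABBAABABBBABBABBAABBBABBAABBBABBAABABBBA  (len 2207)

1364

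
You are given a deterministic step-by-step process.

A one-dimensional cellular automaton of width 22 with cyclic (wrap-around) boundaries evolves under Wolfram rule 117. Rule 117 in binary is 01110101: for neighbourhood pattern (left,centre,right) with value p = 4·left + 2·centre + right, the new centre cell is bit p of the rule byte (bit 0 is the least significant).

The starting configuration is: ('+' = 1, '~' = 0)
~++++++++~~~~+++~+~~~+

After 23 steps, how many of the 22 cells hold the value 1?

[0] ~++++++++~~~~+++~+~~~+
[1] +~~~~~~~++++~~~+++++~+
[2] +++++++~~~~+++~~~~~++~
[3] ~~~~~~++++~~~+++++~~++
[4] +++++~~~~+++~~~~~++~~+
[5] ~~~~++++~~~+++++~~++~~
[6] +++~~~~+++~~~~~++~~+++
[7] ~~++++~~~+++++~~++~~~~
[8] +~~~~+++~~~~~++~~+++++
[9] ++++~~~+++++~~++~~~~~~
[10] ~~~+++~~~~~++~~++++++~
[11] ++~~~+++++~~++~~~~~~++
[12] ~+++~~~~~++~~++++++~~~
[13] ~~~+++++~~++~~~~~~++++
[14] ++~~~~~++~~++++++~~~~+
[15] ~+++++~~++~~~~~~++++~~
[16] ~~~~~++~~++++++~~~~+++
[17] ++++~~++~~~~~~++++~~~+
[18] ~~~++~~++++++~~~~+++~~
[19] ++~~++~~~~~~++++~~~+++
[20] ~++~~++++++~~~~+++~~~~
[21] ~~++~~~~~~++++~~~+++++
[22] +~~++++++~~~~+++~~~~~+
[23] ++~~~~~~++++~~~+++++~~

11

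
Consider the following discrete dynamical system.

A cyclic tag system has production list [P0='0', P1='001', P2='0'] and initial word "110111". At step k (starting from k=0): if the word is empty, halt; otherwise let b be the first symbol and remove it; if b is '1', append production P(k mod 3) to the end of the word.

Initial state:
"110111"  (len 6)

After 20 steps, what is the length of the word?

gen 0: "110111"  (len 6)
gen 1: "101110"  (len 6)
gen 2: "01110001"  (len 8)
gen 3: "1110001"  (len 7)
gen 4: "1100010"  (len 7)
gen 5: "100010001"  (len 9)
gen 6: "000100010"  (len 9)
gen 7: "00100010"  (len 8)
gen 8: "0100010"  (len 7)
gen 9: "100010"  (len 6)
gen 10: "000100"  (len 6)
gen 11: "00100"  (len 5)
gen 12: "0100"  (len 4)
gen 13: "100"  (len 3)
gen 14: "00001"  (len 5)
gen 15: "0001"  (len 4)
gen 16: "001"  (len 3)
gen 17: "01"  (len 2)
gen 18: "1"  (len 1)
gen 19: "0"  (len 1)
gen 20: (halted — word empty)

0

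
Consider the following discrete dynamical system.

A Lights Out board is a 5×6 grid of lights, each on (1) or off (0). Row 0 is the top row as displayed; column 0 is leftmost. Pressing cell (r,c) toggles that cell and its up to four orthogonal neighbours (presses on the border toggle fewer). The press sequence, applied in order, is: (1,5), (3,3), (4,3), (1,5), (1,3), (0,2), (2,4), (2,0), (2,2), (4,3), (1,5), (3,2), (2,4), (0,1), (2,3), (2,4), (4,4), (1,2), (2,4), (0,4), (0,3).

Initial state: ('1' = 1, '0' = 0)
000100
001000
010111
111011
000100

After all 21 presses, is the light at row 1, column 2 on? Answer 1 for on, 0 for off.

1

t=0: 000100
001000
010111
111011
000100
t=1: 000101
001011
010110
111011
000100
t=2: 000101
001011
010010
110101
000000
t=3: 000101
001011
010010
110001
001110
t=4: 000100
001000
010011
110001
001110
t=5: 000000
000110
010111
110001
001110
t=6: 011100
001110
010111
110001
001110
t=7: 011100
001100
010000
110011
001110
t=8: 011100
101100
100000
010011
001110
t=9: 011100
100100
111100
011011
001110
t=10: 011100
100100
111100
011111
000000
t=11: 011101
100111
111101
011111
000000
t=12: 011101
100111
110101
000011
001000
t=13: 011101
100101
110010
000001
001000
t=14: 100101
110101
110010
000001
001000
t=15: 100101
110001
111100
000101
001000
t=16: 100101
110011
111011
000111
001000
t=17: 100101
110011
111011
000101
001111
t=18: 101101
101111
110011
000101
001111
t=19: 101101
101101
110100
000111
001111
t=20: 101010
101111
110100
000111
001111
t=21: 100100
101011
110100
000111
001111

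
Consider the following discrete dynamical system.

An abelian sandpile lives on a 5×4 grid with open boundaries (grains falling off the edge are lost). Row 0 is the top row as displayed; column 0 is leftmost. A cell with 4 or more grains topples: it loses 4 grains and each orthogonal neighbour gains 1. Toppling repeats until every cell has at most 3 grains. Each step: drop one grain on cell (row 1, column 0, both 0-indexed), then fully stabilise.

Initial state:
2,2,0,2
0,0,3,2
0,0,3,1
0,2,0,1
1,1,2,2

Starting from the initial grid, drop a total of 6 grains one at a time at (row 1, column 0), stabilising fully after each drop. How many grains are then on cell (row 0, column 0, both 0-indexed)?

[0] 2,2,0,2
0,0,3,2
0,0,3,1
0,2,0,1
1,1,2,2
[1] 2,2,0,2
1,0,3,2
0,0,3,1
0,2,0,1
1,1,2,2
[2] 2,2,0,2
2,0,3,2
0,0,3,1
0,2,0,1
1,1,2,2
[3] 2,2,0,2
3,0,3,2
0,0,3,1
0,2,0,1
1,1,2,2
[4] 3,2,0,2
0,1,3,2
1,0,3,1
0,2,0,1
1,1,2,2
[5] 3,2,0,2
1,1,3,2
1,0,3,1
0,2,0,1
1,1,2,2
[6] 3,2,0,2
2,1,3,2
1,0,3,1
0,2,0,1
1,1,2,2

3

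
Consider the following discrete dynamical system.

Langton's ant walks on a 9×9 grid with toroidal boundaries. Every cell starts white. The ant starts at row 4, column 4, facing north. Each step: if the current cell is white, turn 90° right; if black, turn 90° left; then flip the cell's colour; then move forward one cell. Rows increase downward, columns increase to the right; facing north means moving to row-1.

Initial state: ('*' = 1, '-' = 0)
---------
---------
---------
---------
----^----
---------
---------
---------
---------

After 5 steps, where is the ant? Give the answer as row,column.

t=0: ---------
---------
---------
---------
----^----
---------
---------
---------
---------
t=1: ---------
---------
---------
---------
----*>---
---------
---------
---------
---------
t=2: ---------
---------
---------
---------
----**---
-----v---
---------
---------
---------
t=3: ---------
---------
---------
---------
----**---
----<*---
---------
---------
---------
t=4: ---------
---------
---------
---------
----^*---
----**---
---------
---------
---------
t=5: ---------
---------
---------
---------
---<-*---
----**---
---------
---------
---------

4,3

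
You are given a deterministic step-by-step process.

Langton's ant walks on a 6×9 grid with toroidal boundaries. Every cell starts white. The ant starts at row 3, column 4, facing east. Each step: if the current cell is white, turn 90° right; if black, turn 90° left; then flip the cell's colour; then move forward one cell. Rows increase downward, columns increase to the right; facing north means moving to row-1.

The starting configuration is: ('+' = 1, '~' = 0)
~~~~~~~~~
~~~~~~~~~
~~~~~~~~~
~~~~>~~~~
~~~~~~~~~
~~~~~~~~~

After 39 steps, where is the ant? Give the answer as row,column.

3,1

gen 0: ~~~~~~~~~
~~~~~~~~~
~~~~~~~~~
~~~~>~~~~
~~~~~~~~~
~~~~~~~~~
gen 1: ~~~~~~~~~
~~~~~~~~~
~~~~~~~~~
~~~~+~~~~
~~~~v~~~~
~~~~~~~~~
gen 2: ~~~~~~~~~
~~~~~~~~~
~~~~~~~~~
~~~~+~~~~
~~~<+~~~~
~~~~~~~~~
gen 3: ~~~~~~~~~
~~~~~~~~~
~~~~~~~~~
~~~^+~~~~
~~~++~~~~
~~~~~~~~~
gen 4: ~~~~~~~~~
~~~~~~~~~
~~~~~~~~~
~~~+>~~~~
~~~++~~~~
~~~~~~~~~
gen 5: ~~~~~~~~~
~~~~~~~~~
~~~~^~~~~
~~~+~~~~~
~~~++~~~~
~~~~~~~~~
gen 6: ~~~~~~~~~
~~~~~~~~~
~~~~+>~~~
~~~+~~~~~
~~~++~~~~
~~~~~~~~~
gen 7: ~~~~~~~~~
~~~~~~~~~
~~~~++~~~
~~~+~v~~~
~~~++~~~~
~~~~~~~~~
gen 8: ~~~~~~~~~
~~~~~~~~~
~~~~++~~~
~~~+<+~~~
~~~++~~~~
~~~~~~~~~
gen 9: ~~~~~~~~~
~~~~~~~~~
~~~~^+~~~
~~~+++~~~
~~~++~~~~
~~~~~~~~~
gen 10: ~~~~~~~~~
~~~~~~~~~
~~~<~+~~~
~~~+++~~~
~~~++~~~~
~~~~~~~~~
gen 11: ~~~~~~~~~
~~~^~~~~~
~~~+~+~~~
~~~+++~~~
~~~++~~~~
~~~~~~~~~
gen 12: ~~~~~~~~~
~~~+>~~~~
~~~+~+~~~
~~~+++~~~
~~~++~~~~
~~~~~~~~~
gen 13: ~~~~~~~~~
~~~++~~~~
~~~+v+~~~
~~~+++~~~
~~~++~~~~
~~~~~~~~~
gen 14: ~~~~~~~~~
~~~++~~~~
~~~<++~~~
~~~+++~~~
~~~++~~~~
~~~~~~~~~
gen 15: ~~~~~~~~~
~~~++~~~~
~~~~++~~~
~~~v++~~~
~~~++~~~~
~~~~~~~~~
gen 16: ~~~~~~~~~
~~~++~~~~
~~~~++~~~
~~~~>+~~~
~~~++~~~~
~~~~~~~~~
gen 17: ~~~~~~~~~
~~~++~~~~
~~~~^+~~~
~~~~~+~~~
~~~++~~~~
~~~~~~~~~
gen 18: ~~~~~~~~~
~~~++~~~~
~~~<~+~~~
~~~~~+~~~
~~~++~~~~
~~~~~~~~~
gen 19: ~~~~~~~~~
~~~^+~~~~
~~~+~+~~~
~~~~~+~~~
~~~++~~~~
~~~~~~~~~
gen 20: ~~~~~~~~~
~~<~+~~~~
~~~+~+~~~
~~~~~+~~~
~~~++~~~~
~~~~~~~~~
gen 21: ~~^~~~~~~
~~+~+~~~~
~~~+~+~~~
~~~~~+~~~
~~~++~~~~
~~~~~~~~~
gen 22: ~~+>~~~~~
~~+~+~~~~
~~~+~+~~~
~~~~~+~~~
~~~++~~~~
~~~~~~~~~
gen 23: ~~++~~~~~
~~+v+~~~~
~~~+~+~~~
~~~~~+~~~
~~~++~~~~
~~~~~~~~~
gen 24: ~~++~~~~~
~~<++~~~~
~~~+~+~~~
~~~~~+~~~
~~~++~~~~
~~~~~~~~~
gen 25: ~~++~~~~~
~~~++~~~~
~~v+~+~~~
~~~~~+~~~
~~~++~~~~
~~~~~~~~~
gen 26: ~~++~~~~~
~~~++~~~~
~<++~+~~~
~~~~~+~~~
~~~++~~~~
~~~~~~~~~
gen 27: ~~++~~~~~
~^~++~~~~
~+++~+~~~
~~~~~+~~~
~~~++~~~~
~~~~~~~~~
gen 28: ~~++~~~~~
~+>++~~~~
~+++~+~~~
~~~~~+~~~
~~~++~~~~
~~~~~~~~~
gen 29: ~~++~~~~~
~++++~~~~
~+v+~+~~~
~~~~~+~~~
~~~++~~~~
~~~~~~~~~
gen 30: ~~++~~~~~
~++++~~~~
~+~>~+~~~
~~~~~+~~~
~~~++~~~~
~~~~~~~~~
gen 31: ~~++~~~~~
~++^+~~~~
~+~~~+~~~
~~~~~+~~~
~~~++~~~~
~~~~~~~~~
gen 32: ~~++~~~~~
~+<~+~~~~
~+~~~+~~~
~~~~~+~~~
~~~++~~~~
~~~~~~~~~
gen 33: ~~++~~~~~
~+~~+~~~~
~+v~~+~~~
~~~~~+~~~
~~~++~~~~
~~~~~~~~~
gen 34: ~~++~~~~~
~+~~+~~~~
~<+~~+~~~
~~~~~+~~~
~~~++~~~~
~~~~~~~~~
gen 35: ~~++~~~~~
~+~~+~~~~
~~+~~+~~~
~v~~~+~~~
~~~++~~~~
~~~~~~~~~
gen 36: ~~++~~~~~
~+~~+~~~~
~~+~~+~~~
<+~~~+~~~
~~~++~~~~
~~~~~~~~~
gen 37: ~~++~~~~~
~+~~+~~~~
^~+~~+~~~
++~~~+~~~
~~~++~~~~
~~~~~~~~~
gen 38: ~~++~~~~~
~+~~+~~~~
+>+~~+~~~
++~~~+~~~
~~~++~~~~
~~~~~~~~~
gen 39: ~~++~~~~~
~+~~+~~~~
+++~~+~~~
+v~~~+~~~
~~~++~~~~
~~~~~~~~~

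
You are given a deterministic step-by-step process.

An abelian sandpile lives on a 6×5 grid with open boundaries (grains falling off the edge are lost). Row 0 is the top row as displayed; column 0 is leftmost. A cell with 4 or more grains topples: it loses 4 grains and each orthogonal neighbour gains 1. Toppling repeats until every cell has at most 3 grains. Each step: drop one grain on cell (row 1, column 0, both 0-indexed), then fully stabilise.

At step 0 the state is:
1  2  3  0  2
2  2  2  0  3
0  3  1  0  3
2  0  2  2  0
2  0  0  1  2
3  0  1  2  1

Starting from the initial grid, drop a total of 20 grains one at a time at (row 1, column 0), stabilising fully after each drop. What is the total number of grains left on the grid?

49

k=0  1  2  3  0  2
2  2  2  0  3
0  3  1  0  3
2  0  2  2  0
2  0  0  1  2
3  0  1  2  1
k=1  1  2  3  0  2
3  2  2  0  3
0  3  1  0  3
2  0  2  2  0
2  0  0  1  2
3  0  1  2  1
k=2  2  2  3  0  2
0  3  2  0  3
1  3  1  0  3
2  0  2  2  0
2  0  0  1  2
3  0  1  2  1
k=3  2  2  3  0  2
1  3  2  0  3
1  3  1  0  3
2  0  2  2  0
2  0  0  1  2
3  0  1  2  1
k=4  2  2  3  0  2
2  3  2  0  3
1  3  1  0  3
2  0  2  2  0
2  0  0  1  2
3  0  1  2  1
k=5  2  2  3  0  2
3  3  2  0  3
1  3  1  0  3
2  0  2  2  0
2  0  0  1  2
3  0  1  2  1
k=6  3  3  3  0  2
1  1  3  0  3
3  0  2  0  3
2  1  2  2  0
2  0  0  1  2
3  0  1  2  1
k=7  3  3  3  0  2
2  1  3  0  3
3  0  2  0  3
2  1  2  2  0
2  0  0  1  2
3  0  1  2  1
k=8  3  3  3  0  2
3  1  3  0  3
3  0  2  0  3
2  1  2  2  0
2  0  0  1  2
3  0  1  2  1
k=9  1  2  1  1  2
3  0  1  1  3
0  2  3  0  3
3  1  2  2  0
2  0  0  1  2
3  0  1  2  1
k=10  2  2  1  1  2
0  1  1  1  3
1  2  3  0  3
3  1  2  2  0
2  0  0  1  2
3  0  1  2  1
k=11  2  2  1  1  2
1  1  1  1  3
1  2  3  0  3
3  1  2  2  0
2  0  0  1  2
3  0  1  2  1
k=12  2  2  1  1  2
2  1  1  1  3
1  2  3  0  3
3  1  2  2  0
2  0  0  1  2
3  0  1  2  1
k=13  2  2  1  1  2
3  1  1  1  3
1  2  3  0  3
3  1  2  2  0
2  0  0  1  2
3  0  1  2  1
k=14  3  2  1  1  2
0  2  1  1  3
2  2  3  0  3
3  1  2  2  0
2  0  0  1  2
3  0  1  2  1
k=15  3  2  1  1  2
1  2  1  1  3
2  2  3  0  3
3  1  2  2  0
2  0  0  1  2
3  0  1  2  1
k=16  3  2  1  1  2
2  2  1  1  3
2  2  3  0  3
3  1  2  2  0
2  0  0  1  2
3  0  1  2  1
k=17  3  2  1  1  2
3  2  1  1  3
2  2  3  0  3
3  1  2  2  0
2  0  0  1  2
3  0  1  2  1
k=18  0  3  1  1  2
1  3  1  1  3
3  2  3  0  3
3  1  2  2  0
2  0  0  1  2
3  0  1  2  1
k=19  0  3  1  1  2
2  3  1  1  3
3  2  3  0  3
3  1  2  2  0
2  0  0  1  2
3  0  1  2  1
k=20  0  3  1  1  2
3  3  1  1  3
3  2  3  0  3
3  1  2  2  0
2  0  0  1  2
3  0  1  2  1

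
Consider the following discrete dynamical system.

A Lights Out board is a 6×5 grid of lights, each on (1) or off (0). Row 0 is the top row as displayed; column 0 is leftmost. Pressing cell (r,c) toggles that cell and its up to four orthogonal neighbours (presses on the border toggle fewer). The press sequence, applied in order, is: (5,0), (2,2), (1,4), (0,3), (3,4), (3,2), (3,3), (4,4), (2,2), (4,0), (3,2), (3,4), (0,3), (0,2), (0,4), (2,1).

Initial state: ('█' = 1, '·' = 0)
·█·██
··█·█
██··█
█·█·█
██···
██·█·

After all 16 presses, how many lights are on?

16

t=0: ·█·██
··█·█
██··█
█·█·█
██···
██·█·
t=1: ·█·██
··█·█
██··█
█·█·█
·█···
···█·
t=2: ·█·██
····█
█·███
█···█
·█···
···█·
t=3: ·█·█·
···█·
█·██·
█···█
·█···
···█·
t=4: ·██·█
·····
█·██·
█···█
·█···
···█·
t=5: ·██·█
·····
█·███
█··█·
·█··█
···█·
t=6: ·██·█
·····
█··██
███··
·██·█
···█·
t=7: ·██·█
·····
█···█
██·██
·████
···█·
t=8: ·██·█
·····
█···█
██·█·
·██··
···██
t=9: ·██·█
··█··
█████
████·
·██··
···██
t=10: ·██·█
··█··
█████
·███·
█·█··
█··██
t=11: ·██·█
··█··
██·██
·····
█····
█··██
t=12: ·██·█
··█··
██·█·
···██
█···█
█··██
t=13: ·█·█·
··██·
██·█·
···██
█···█
█··██
t=14: ··█··
···█·
██·█·
···██
█···█
█··██
t=15: ··███
···██
██·█·
···██
█···█
█··██
t=16: ··███
·█·██
··██·
·█·██
█···█
█··██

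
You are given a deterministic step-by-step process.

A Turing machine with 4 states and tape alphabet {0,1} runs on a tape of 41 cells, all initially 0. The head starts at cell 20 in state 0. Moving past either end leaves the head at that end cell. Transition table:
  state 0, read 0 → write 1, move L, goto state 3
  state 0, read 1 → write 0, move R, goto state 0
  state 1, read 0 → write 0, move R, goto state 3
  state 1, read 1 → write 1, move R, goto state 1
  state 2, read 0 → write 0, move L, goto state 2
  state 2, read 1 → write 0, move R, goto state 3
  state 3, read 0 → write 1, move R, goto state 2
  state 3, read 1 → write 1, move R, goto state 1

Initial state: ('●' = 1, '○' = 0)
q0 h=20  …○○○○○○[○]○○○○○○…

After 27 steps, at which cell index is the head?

[0] q0 h=20  …○○○○○○[○]○○○○○○…
[1] q3 h=19  …○○○○○○[○]●○○○○○…
[2] q2 h=20  …○○○○○●[●]○○○○○○…
[3] q3 h=21  …○○○○●○[○]○○○○○○…
[4] q2 h=22  …○○○●○●[○]○○○○○○…
[5] q2 h=21  …○○○○●○[●]○○○○○○…
[6] q3 h=22  …○○○●○○[○]○○○○○○…
[7] q2 h=23  …○○●○○●[○]○○○○○○…
[8] q2 h=22  …○○○●○○[●]○○○○○○…
[9] q3 h=23  …○○●○○○[○]○○○○○○…
[10] q2 h=24  …○●○○○●[○]○○○○○○…
[11] q2 h=23  …○○●○○○[●]○○○○○○…
[12] q3 h=24  …○●○○○○[○]○○○○○○…
[13] q2 h=25  …●○○○○●[○]○○○○○○…
[14] q2 h=24  …○●○○○○[●]○○○○○○…
[15] q3 h=25  …●○○○○○[○]○○○○○○…
[16] q2 h=26  …○○○○○●[○]○○○○○○…
[17] q2 h=25  …●○○○○○[●]○○○○○○…
[18] q3 h=26  …○○○○○○[○]○○○○○○…
[19] q2 h=27  …○○○○○●[○]○○○○○○…
[20] q2 h=26  …○○○○○○[●]○○○○○○…
[21] q3 h=27  …○○○○○○[○]○○○○○○…
[22] q2 h=28  …○○○○○●[○]○○○○○○…
[23] q2 h=27  …○○○○○○[●]○○○○○○…
[24] q3 h=28  …○○○○○○[○]○○○○○○…
[25] q2 h=29  …○○○○○●[○]○○○○○○…
[26] q2 h=28  …○○○○○○[●]○○○○○○…
[27] q3 h=29  …○○○○○○[○]○○○○○○…

29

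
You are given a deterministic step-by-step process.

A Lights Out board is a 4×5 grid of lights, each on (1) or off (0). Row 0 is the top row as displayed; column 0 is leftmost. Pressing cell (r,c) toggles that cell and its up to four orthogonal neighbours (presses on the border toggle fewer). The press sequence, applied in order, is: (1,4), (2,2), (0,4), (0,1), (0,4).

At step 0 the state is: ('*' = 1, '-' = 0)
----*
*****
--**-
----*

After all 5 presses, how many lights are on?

8

0) ----*
*****
--**-
----*
1) -----
***--
--***
----*
2) -----
**---
-*--*
--*-*
3) ---**
**--*
-*--*
--*-*
4) *****
*---*
-*--*
--*-*
5) ***--
*----
-*--*
--*-*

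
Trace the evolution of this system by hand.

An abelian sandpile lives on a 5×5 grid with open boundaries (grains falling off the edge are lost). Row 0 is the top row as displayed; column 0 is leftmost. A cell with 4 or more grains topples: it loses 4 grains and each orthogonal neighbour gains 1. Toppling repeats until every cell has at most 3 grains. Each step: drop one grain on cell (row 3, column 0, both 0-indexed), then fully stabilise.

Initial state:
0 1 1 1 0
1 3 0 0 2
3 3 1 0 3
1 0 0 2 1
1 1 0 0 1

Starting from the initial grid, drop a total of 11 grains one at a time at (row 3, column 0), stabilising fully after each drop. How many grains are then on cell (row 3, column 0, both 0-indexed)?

3

k=0  0 1 1 1 0
1 3 0 0 2
3 3 1 0 3
1 0 0 2 1
1 1 0 0 1
k=1  0 1 1 1 0
1 3 0 0 2
3 3 1 0 3
2 0 0 2 1
1 1 0 0 1
k=2  0 1 1 1 0
1 3 0 0 2
3 3 1 0 3
3 0 0 2 1
1 1 0 0 1
k=3  0 2 1 1 0
3 0 1 0 2
1 1 2 0 3
1 2 0 2 1
2 1 0 0 1
k=4  0 2 1 1 0
3 0 1 0 2
1 1 2 0 3
2 2 0 2 1
2 1 0 0 1
k=5  0 2 1 1 0
3 0 1 0 2
1 1 2 0 3
3 2 0 2 1
2 1 0 0 1
k=6  0 2 1 1 0
3 0 1 0 2
2 1 2 0 3
0 3 0 2 1
3 1 0 0 1
k=7  0 2 1 1 0
3 0 1 0 2
2 1 2 0 3
1 3 0 2 1
3 1 0 0 1
k=8  0 2 1 1 0
3 0 1 0 2
2 1 2 0 3
2 3 0 2 1
3 1 0 0 1
k=9  0 2 1 1 0
3 0 1 0 2
2 1 2 0 3
3 3 0 2 1
3 1 0 0 1
k=10  0 2 1 1 0
3 0 1 0 2
3 2 2 0 3
2 0 1 2 1
0 3 0 0 1
k=11  0 2 1 1 0
3 0 1 0 2
3 2 2 0 3
3 0 1 2 1
0 3 0 0 1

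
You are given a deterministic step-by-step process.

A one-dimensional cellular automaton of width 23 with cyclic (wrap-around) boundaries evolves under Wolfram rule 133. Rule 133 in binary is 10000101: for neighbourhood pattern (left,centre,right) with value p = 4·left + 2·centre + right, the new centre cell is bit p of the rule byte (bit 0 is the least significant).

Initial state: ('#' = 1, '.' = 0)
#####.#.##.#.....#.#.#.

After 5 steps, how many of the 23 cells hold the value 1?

k=0  #####.#.##.#.....#.#.#.
k=1  .###..#....#.###.#.#.#.
k=2  ..#...#.##.#..#..#.#.#.
k=3  #.#.#.#....#..#..#.#.#.
k=4  #.#.#.#.##.#..#..#.#.#.
k=5  #.#.#.#....#..#..#.#.#.

9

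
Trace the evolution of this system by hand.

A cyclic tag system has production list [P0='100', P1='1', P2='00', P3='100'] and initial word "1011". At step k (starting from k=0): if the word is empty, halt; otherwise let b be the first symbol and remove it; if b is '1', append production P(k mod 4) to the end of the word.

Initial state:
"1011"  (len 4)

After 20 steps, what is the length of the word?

t=0: "1011"  (len 4)
t=1: "011100"  (len 6)
t=2: "11100"  (len 5)
t=3: "110000"  (len 6)
t=4: "10000100"  (len 8)
t=5: "0000100100"  (len 10)
t=6: "000100100"  (len 9)
t=7: "00100100"  (len 8)
t=8: "0100100"  (len 7)
t=9: "100100"  (len 6)
t=10: "001001"  (len 6)
t=11: "01001"  (len 5)
t=12: "1001"  (len 4)
t=13: "001100"  (len 6)
t=14: "01100"  (len 5)
t=15: "1100"  (len 4)
t=16: "100100"  (len 6)
t=17: "00100100"  (len 8)
t=18: "0100100"  (len 7)
t=19: "100100"  (len 6)
t=20: "00100100"  (len 8)

8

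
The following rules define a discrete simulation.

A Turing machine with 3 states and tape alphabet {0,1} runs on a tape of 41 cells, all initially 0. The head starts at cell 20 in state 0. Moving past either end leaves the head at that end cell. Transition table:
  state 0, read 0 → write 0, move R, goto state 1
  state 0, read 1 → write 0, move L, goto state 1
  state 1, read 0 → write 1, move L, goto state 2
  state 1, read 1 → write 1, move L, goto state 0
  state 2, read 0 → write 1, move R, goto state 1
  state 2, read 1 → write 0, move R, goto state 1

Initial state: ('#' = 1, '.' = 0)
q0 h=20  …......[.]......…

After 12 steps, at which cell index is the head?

t=0: q0 h=20  …......[.]......…
t=1: q1 h=21  …......[.]......…
t=2: q2 h=20  …......[.]#.....…
t=3: q1 h=21  ….....#[#]......…
t=4: q0 h=20  …......[#]#.....…
t=5: q1 h=19  …......[.].#....…
t=6: q2 h=18  …......[.]#.#...…
t=7: q1 h=19  ….....#[#].#....…
t=8: q0 h=18  …......[#]#.#...…
t=9: q1 h=17  …......[.].#.#..…
t=10: q2 h=16  …......[.]#.#.#.…
t=11: q1 h=17  ….....#[#].#.#..…
t=12: q0 h=16  …......[#]#.#.#.…

16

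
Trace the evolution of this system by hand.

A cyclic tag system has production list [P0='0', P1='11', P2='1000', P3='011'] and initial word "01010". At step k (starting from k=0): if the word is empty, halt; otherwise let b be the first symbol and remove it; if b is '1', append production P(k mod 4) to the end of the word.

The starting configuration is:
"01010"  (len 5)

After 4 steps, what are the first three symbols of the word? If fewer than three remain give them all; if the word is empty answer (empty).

0) "01010"  (len 5)
1) "1010"  (len 4)
2) "01011"  (len 5)
3) "1011"  (len 4)
4) "011011"  (len 6)

011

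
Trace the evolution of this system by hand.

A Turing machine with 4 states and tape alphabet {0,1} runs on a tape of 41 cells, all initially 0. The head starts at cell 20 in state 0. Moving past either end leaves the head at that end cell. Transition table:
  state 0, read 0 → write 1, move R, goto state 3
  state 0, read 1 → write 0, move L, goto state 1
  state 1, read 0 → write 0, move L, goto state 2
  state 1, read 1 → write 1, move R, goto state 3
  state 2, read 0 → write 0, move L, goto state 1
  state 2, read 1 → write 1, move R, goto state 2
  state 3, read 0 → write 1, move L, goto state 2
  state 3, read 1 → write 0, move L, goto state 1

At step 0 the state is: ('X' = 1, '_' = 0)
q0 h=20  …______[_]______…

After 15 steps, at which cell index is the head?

23

0) q0 h=20  …______[_]______…
1) q3 h=21  …_____X[_]______…
2) q2 h=20  …______[X]X_____…
3) q2 h=21  …_____X[X]______…
4) q2 h=22  …____XX[_]______…
5) q1 h=21  …_____X[X]______…
6) q3 h=22  …____XX[_]______…
7) q2 h=21  …_____X[X]X_____…
8) q2 h=22  …____XX[X]______…
9) q2 h=23  …___XXX[_]______…
10) q1 h=22  …____XX[X]______…
11) q3 h=23  …___XXX[_]______…
12) q2 h=22  …____XX[X]X_____…
13) q2 h=23  …___XXX[X]______…
14) q2 h=24  …__XXXX[_]______…
15) q1 h=23  …___XXX[X]______…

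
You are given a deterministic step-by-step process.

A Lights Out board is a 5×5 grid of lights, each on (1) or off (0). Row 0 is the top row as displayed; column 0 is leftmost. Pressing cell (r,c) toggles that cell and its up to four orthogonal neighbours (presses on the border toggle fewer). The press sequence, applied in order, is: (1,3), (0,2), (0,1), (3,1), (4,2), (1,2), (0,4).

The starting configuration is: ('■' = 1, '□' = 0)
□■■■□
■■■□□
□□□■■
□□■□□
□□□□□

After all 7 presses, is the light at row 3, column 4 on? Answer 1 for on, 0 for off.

gen 0: □■■■□
■■■□□
□□□■■
□□■□□
□□□□□
gen 1: □■■□□
■■□■■
□□□□■
□□■□□
□□□□□
gen 2: □□□■□
■■■■■
□□□□■
□□■□□
□□□□□
gen 3: ■■■■□
■□■■■
□□□□■
□□■□□
□□□□□
gen 4: ■■■■□
■□■■■
□■□□■
■■□□□
□■□□□
gen 5: ■■■■□
■□■■■
□■□□■
■■■□□
□□■■□
gen 6: ■■□■□
■■□□■
□■■□■
■■■□□
□□■■□
gen 7: ■■□□■
■■□□□
□■■□■
■■■□□
□□■■□

0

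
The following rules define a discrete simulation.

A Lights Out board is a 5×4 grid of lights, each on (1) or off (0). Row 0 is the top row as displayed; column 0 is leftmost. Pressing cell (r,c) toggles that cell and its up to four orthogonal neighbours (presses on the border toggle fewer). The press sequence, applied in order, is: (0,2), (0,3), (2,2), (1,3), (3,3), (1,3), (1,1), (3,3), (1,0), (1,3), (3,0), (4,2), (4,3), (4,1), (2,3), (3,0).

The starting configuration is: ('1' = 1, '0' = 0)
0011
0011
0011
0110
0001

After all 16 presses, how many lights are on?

k=0  0011
0011
0011
0110
0001
k=1  0100
0001
0011
0110
0001
k=2  0111
0000
0011
0110
0001
k=3  0111
0010
0100
0100
0001
k=4  0110
0001
0101
0100
0001
k=5  0110
0001
0100
0111
0000
k=6  0111
0010
0101
0111
0000
k=7  0011
1100
0001
0111
0000
k=8  0011
1100
0000
0100
0001
k=9  1011
0000
1000
0100
0001
k=10  1010
0011
1001
0100
0001
k=11  1010
0011
0001
1000
1001
k=12  1010
0011
0001
1010
1110
k=13  1010
0011
0001
1011
1101
k=14  1010
0011
0001
1111
0011
k=15  1010
0010
0010
1110
0011
k=16  1010
0010
1010
0010
1011

9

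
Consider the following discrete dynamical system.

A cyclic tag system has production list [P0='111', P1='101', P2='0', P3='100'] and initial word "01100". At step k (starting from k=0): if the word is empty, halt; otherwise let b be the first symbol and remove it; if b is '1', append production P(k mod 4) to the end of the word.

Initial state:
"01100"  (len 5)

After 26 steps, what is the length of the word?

k=0  "01100"  (len 5)
k=1  "1100"  (len 4)
k=2  "100101"  (len 6)
k=3  "001010"  (len 6)
k=4  "01010"  (len 5)
k=5  "1010"  (len 4)
k=6  "010101"  (len 6)
k=7  "10101"  (len 5)
k=8  "0101100"  (len 7)
k=9  "101100"  (len 6)
k=10  "01100101"  (len 8)
k=11  "1100101"  (len 7)
k=12  "100101100"  (len 9)
k=13  "00101100111"  (len 11)
k=14  "0101100111"  (len 10)
k=15  "101100111"  (len 9)
k=16  "01100111100"  (len 11)
k=17  "1100111100"  (len 10)
k=18  "100111100101"  (len 12)
k=19  "001111001010"  (len 12)
k=20  "01111001010"  (len 11)
k=21  "1111001010"  (len 10)
k=22  "111001010101"  (len 12)
k=23  "110010101010"  (len 12)
k=24  "10010101010100"  (len 14)
k=25  "0010101010100111"  (len 16)
k=26  "010101010100111"  (len 15)

15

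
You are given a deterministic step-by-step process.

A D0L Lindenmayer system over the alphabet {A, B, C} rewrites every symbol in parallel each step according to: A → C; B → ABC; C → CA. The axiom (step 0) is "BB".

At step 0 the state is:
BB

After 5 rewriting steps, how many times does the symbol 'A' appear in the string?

24

0) BB
1) ABCABC
2) CABCCACABCCA
3) CACABCCACACCACABCCACAC
4) CACCACABCCACACCACCACACCACABCCACACCACCA
5) CACCACACCACABCCACACCACCACACCACACCACCACACCACABCCACACCACCACACCACAC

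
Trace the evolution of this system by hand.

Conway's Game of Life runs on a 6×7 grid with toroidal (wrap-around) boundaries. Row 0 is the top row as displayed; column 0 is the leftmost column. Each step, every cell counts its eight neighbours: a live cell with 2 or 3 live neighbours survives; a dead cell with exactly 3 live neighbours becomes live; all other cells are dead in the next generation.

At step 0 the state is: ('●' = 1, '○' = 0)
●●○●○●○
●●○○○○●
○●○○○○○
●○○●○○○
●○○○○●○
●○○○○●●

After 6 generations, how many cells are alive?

22

gen 0: ●●○●○●○
●●○○○○●
○●○○○○○
●○○●○○○
●○○○○●○
●○○○○●●
gen 1: ○○●○●●○
○○○○○○●
○●●○○○●
●●○○○○●
●●○○●●○
○○○○○●○
gen 2: ○○○○●●●
●●●●○○●
○●●○○●●
○○○○○○○
○●○○●●○
○●○●○○○
gen 3: ○○○○●●●
○○○●○○○
○○○●○●●
●●●○●○●
○○●○●○○
●○●●○○●
gen 4: ●○●○●●●
○○○●○○○
○●○●○●●
●●●○●○●
○○○○●○○
●●●○○○●
gen 5: ○○●○●●○
○●○●○○○
○●○●○●●
○●●○●○●
○○○○○○○
○○●○●○○
gen 6: ○●●○●●○
●●○●○○●
○●○●○●●
○●●●●○●
○●●○○●○
○○○○●●○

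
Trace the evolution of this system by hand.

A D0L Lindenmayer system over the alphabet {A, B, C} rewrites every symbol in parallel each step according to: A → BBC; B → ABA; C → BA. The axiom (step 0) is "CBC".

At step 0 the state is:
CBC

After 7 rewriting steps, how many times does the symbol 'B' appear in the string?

1923

t=0: CBC
t=1: BAABABA
t=2: ABABBCBBCABABBCABABBC
t=3: BBCABABBCABAABABAABAABABABBCABABBCABAABABABBCABABBCABAABABA
t=4: ABAABABABBCABABBCABAABABABBCABABBCBBCABABBCABABBCBBCABABBC…BBCABABBCABAABABABBCABABBCABAABABABBCABABBCBBCABABBCABABBC  (len 171)
t=5: BBCABABBCBBCABABBCABABBCABAABABABBCABABBCABAABABABBCABABBC…BCABABBCABAABABAABAABABABBCABABBCABAABABABBCABABBCABAABABA  (len 487)
t=6: ABAABABABBCABABBCABAABABAABAABABABBCABABBCABAABABABBCABABB…BBCABABBCABAABABABBCABABBCABAABABABBCABABBCBBCABABBCABABBC  (len 1401)
t=7: BBCABABBCBBCABABBCABABBCABAABABABBCABABBCABAABABABBCABABBC…BCABABBCABAABABAABAABABABBCABABBCABAABABABBCABABBCABAABABA  (len 4007)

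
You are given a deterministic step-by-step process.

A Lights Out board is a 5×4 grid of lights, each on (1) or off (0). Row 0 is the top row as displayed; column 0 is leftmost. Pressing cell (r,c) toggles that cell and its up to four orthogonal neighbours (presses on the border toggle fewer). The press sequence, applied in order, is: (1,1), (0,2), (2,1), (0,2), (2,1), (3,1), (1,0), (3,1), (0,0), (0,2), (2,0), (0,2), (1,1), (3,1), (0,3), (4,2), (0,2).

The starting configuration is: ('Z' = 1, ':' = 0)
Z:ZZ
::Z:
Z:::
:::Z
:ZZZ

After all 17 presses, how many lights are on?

10

gen 0: Z:ZZ
::Z:
Z:::
:::Z
:ZZZ
gen 1: ZZZZ
ZZ::
ZZ::
:::Z
:ZZZ
gen 2: Z:::
ZZZ:
ZZ::
:::Z
:ZZZ
gen 3: Z:::
Z:Z:
::Z:
:Z:Z
:ZZZ
gen 4: ZZZZ
Z:::
::Z:
:Z:Z
:ZZZ
gen 5: ZZZZ
ZZ::
ZZ::
:::Z
:ZZZ
gen 6: ZZZZ
ZZ::
Z:::
ZZZZ
::ZZ
gen 7: :ZZZ
::::
::::
ZZZZ
::ZZ
gen 8: :ZZZ
::::
:Z::
:::Z
:ZZZ
gen 9: Z:ZZ
Z:::
:Z::
:::Z
:ZZZ
gen 10: ZZ::
Z:Z:
:Z::
:::Z
:ZZZ
gen 11: ZZ::
::Z:
Z:::
Z::Z
:ZZZ
gen 12: Z:ZZ
::::
Z:::
Z::Z
:ZZZ
gen 13: ZZZZ
ZZZ:
ZZ::
Z::Z
:ZZZ
gen 14: ZZZZ
ZZZ:
Z:::
:ZZZ
::ZZ
gen 15: ZZ::
ZZZZ
Z:::
:ZZZ
::ZZ
gen 16: ZZ::
ZZZZ
Z:::
:Z:Z
:Z::
gen 17: Z:ZZ
ZZ:Z
Z:::
:Z:Z
:Z::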